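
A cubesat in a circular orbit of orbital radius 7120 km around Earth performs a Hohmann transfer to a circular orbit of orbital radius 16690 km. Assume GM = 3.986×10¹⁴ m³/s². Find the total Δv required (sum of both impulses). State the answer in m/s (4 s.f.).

r₁ = 7120 km = 7.120×10⁶ m.
r₂ = 16690 km = 1.669×10⁷ m.
Transfer ellipse a_t = (r₁ + r₂)/2 = 1.190×10⁷ m.
At r₁: circular v_c1 = √(μ/r₁) = 7482 m/s; transfer-perigee v_p = √[μ(2/r₁ − 1/a_t)] = 8859 m/s.
Δv₁ = v_p − v_c1 = 1377 m/s.
At r₂: circular v_c2 = √(μ/r₂) = 4887 m/s; transfer-apogee v_a = √[μ(2/r₂ − 1/a_t)] = 3779 m/s.
Δv₂ = v_c2 − v_a = 1108 m/s.
Total Δv = Δv₁ + Δv₂ = 2485 m/s.

Δv_total ≈ 2485 m/s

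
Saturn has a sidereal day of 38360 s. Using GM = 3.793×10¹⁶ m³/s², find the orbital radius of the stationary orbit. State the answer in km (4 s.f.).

r_sync ≈ 1.122×10⁵ km

A synchronous orbit has period T, so by Kepler's third law a = (μT²/4π²)^(1/3).
μT²/4π² = 3.793×10¹⁶ × (3.836×10⁴)² / 39.48 = 1.414×10²⁴ m³.
a = 1.122×10⁸ m = 1.1223×10⁵ km.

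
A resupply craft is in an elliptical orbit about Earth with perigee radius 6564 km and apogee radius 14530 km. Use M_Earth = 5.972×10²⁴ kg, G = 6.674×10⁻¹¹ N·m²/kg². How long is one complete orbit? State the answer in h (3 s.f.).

T ≈ 2.99 h

μ = GM = 6.674×10⁻¹¹ × 5.972×10²⁴ = 3.986×10¹⁴ m³/s².
Semi-major axis a = (r_p + r_a)/2 = (6564.0 + 14530)/2 = 10547 km = 1.055×10⁷ m.
By Kepler's third law T = 2π√(a³/μ) = 2π × 1.716×10³ = 1.078×10⁴ s.
= 2.994 h.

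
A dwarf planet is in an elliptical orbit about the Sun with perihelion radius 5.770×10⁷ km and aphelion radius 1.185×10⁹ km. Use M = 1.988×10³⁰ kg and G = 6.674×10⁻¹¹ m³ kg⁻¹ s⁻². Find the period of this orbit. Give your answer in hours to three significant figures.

T ≈ 74200 hours

μ = GM = 6.674×10⁻¹¹ × 1.988×10³⁰ = 1.327×10²⁰ m³/s².
Semi-major axis a = (r_p + r_a)/2 = (5.7700×10⁷ + 1.1850×10⁹)/2 = 6.2135×10⁸ km = 6.214×10¹¹ m.
By Kepler's third law T = 2π√(a³/μ) = 2π × 4.252×10⁷ = 2.672×10⁸ s.
= 74210 hours.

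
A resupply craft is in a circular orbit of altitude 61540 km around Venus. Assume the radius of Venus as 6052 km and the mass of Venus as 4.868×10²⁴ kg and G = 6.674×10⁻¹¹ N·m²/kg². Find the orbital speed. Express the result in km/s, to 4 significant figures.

v ≈ 2.192 km/s

μ = GM = 6.674×10⁻¹¹ × 4.868×10²⁴ = 3.249×10¹⁴ m³/s².
r = 6052 + 61540 = 67592 km = 6.7592×10⁷ m.
For a circular orbit v = √(μ/r) = √(3.249×10¹⁴ / 6.759×10⁷) = √(4.807×10⁶) = 2192 m/s.
That is 2.192 km/s.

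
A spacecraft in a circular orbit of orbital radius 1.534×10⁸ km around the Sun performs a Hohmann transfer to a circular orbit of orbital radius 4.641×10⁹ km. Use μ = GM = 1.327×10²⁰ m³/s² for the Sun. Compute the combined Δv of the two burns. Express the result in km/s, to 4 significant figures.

Δv_total ≈ 15.51 km/s

r₁ = 1.534×10⁸ km = 1.534×10¹¹ m.
r₂ = 4.641×10⁹ km = 4.641×10¹² m.
Transfer ellipse a_t = (r₁ + r₂)/2 = 2.397×10¹² m.
At r₁: circular v_c1 = √(μ/r₁) = 29410 m/s; transfer-perihelion v_p = √[μ(2/r₁ − 1/a_t)] = 40920 m/s.
Δv₁ = v_p − v_c1 = 11510 m/s.
At r₂: circular v_c2 = √(μ/r₂) = 5347 m/s; transfer-aphelion v_a = √[μ(2/r₂ − 1/a_t)] = 1353 m/s.
Δv₂ = v_c2 − v_a = 3995 m/s.
Total Δv = Δv₁ + Δv₂ = 15510 m/s = 15.51 km/s.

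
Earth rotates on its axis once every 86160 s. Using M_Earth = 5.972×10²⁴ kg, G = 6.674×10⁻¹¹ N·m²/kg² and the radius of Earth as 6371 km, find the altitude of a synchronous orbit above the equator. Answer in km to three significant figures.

μ = GM = 6.674×10⁻¹¹ × 5.972×10²⁴ = 3.986×10¹⁴ m³/s².
A synchronous orbit has period T, so by Kepler's third law a = (μT²/4π²)^(1/3).
μT²/4π² = 3.986×10¹⁴ × (8.616×10⁴)² / 39.48 = 7.495×10²² m³.
a = 4.216×10⁷ m = 42162 km.
Altitude h = a − R = 42162 − 6371 = 35791 km.

h_sync ≈ 35800 km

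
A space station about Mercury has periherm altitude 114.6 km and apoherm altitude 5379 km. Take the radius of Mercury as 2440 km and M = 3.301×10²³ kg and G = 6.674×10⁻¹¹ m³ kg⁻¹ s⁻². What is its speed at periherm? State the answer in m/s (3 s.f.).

μ = GM = 6.674×10⁻¹¹ × 3.301×10²³ = 2.203×10¹³ m³/s².
r_p = 2440 + 114.6 = 2554.6 km = 2.5546×10⁶ m.
r_a = 2440 + 5379 = 7819.0 km = 7.8190×10⁶ m.
Semi-major axis a = (r_p + r_a)/2 = 5186.8 km = 5.187×10⁶ m.
Vis-viva: v² = μ(2/r − 1/a) = 2.203×10¹³ × (7.829×10⁻⁷ − 1.928×10⁻⁷) = 1.300×10⁷ m²/s².
v = 3606 m/s.

v ≈ 3610 m/s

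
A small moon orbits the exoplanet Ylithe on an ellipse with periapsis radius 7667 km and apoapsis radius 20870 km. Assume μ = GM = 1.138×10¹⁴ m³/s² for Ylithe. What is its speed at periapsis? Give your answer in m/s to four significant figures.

v ≈ 4659 m/s

Semi-major axis a = (r_p + r_a)/2 = 14268 km = 1.427×10⁷ m.
Vis-viva: v² = μ(2/r − 1/a) = 1.138×10¹⁴ × (2.609×10⁻⁷ − 7.008×10⁻⁸) = 2.171×10⁷ m²/s².
v = 4659 m/s.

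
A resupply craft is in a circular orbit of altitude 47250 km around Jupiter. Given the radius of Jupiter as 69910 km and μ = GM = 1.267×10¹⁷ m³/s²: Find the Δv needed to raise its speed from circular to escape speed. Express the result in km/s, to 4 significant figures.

r = 69910 + 47250 = 117160 km = 1.1716×10⁸ m.
Circular speed v_c = √(μ/r) = 32890 m/s.
Escape speed v_esc = √(2μ/r) = √2 × v_c = 46510 m/s.
Δv = v_esc − v_c = 13620 m/s = 13.62 km/s.

Δv ≈ 13.62 km/s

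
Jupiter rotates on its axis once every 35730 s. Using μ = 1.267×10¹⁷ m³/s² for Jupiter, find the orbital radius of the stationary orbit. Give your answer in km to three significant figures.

r_sync ≈ 1.60×10⁵ km

A synchronous orbit has period T, so by Kepler's third law a = (μT²/4π²)^(1/3).
μT²/4π² = 1.267×10¹⁷ × (3.573×10⁴)² / 39.48 = 4.097×10²⁴ m³.
a = 1.600×10⁸ m = 1.6002×10⁵ km.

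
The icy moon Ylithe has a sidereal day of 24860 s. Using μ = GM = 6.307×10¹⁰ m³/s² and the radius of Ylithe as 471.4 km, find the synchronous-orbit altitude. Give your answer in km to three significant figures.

A synchronous orbit has period T, so by Kepler's third law a = (μT²/4π²)^(1/3).
μT²/4π² = 6.307×10¹⁰ × (2.486×10⁴)² / 39.48 = 9.873×10¹⁷ m³.
a = 9.958×10⁵ m = 995.76 km.
Altitude h = a − R = 995.76 − 471.4 = 524.36 km.

h_sync ≈ 524 km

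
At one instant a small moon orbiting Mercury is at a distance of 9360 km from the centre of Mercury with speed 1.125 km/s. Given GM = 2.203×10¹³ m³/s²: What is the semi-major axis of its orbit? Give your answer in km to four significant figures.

r = 9.360×10⁶ m.
Vis-viva rearranged: 1/a = 2/r − v²/μ = 2.137×10⁻⁷ − 5.745×10⁻⁸ = 1.562×10⁻⁷ m⁻¹.
a = 6.401×10⁶ m = 6401.0 km.

a ≈ 6401 km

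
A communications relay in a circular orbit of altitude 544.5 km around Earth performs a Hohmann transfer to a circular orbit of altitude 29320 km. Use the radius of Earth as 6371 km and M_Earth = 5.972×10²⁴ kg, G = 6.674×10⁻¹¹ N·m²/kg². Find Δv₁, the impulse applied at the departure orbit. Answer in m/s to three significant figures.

μ = GM = 6.674×10⁻¹¹ × 5.972×10²⁴ = 3.986×10¹⁴ m³/s².
r₁ = 6371 + 544.5 = 6915.5 km = 6.9155×10⁶ m.
r₂ = 6371 + 29320 = 35691 km = 3.5691×10⁷ m.
Transfer ellipse a_t = (r₁ + r₂)/2 = 2.130×10⁷ m.
At r₁: circular v_c1 = √(μ/r₁) = 7592 m/s; transfer-perigee v_p = √[μ(2/r₁ − 1/a_t)] = 9826 m/s.
Δv₁ = v_p − v_c1 = 2235 m/s.

Δv ≈ 2230 m/s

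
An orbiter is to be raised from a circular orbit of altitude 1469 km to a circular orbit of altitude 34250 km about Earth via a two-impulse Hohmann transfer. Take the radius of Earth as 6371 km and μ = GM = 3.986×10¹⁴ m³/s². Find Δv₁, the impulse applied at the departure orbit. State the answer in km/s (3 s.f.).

Δv ≈ 2.10 km/s

r₁ = 6371 + 1469 = 7840.0 km = 7.8400×10⁶ m.
r₂ = 6371 + 34250 = 40621 km = 4.0621×10⁷ m.
Transfer ellipse a_t = (r₁ + r₂)/2 = 2.423×10⁷ m.
At r₁: circular v_c1 = √(μ/r₁) = 7130 m/s; transfer-perigee v_p = √[μ(2/r₁ − 1/a_t)] = 9232 m/s.
Δv₁ = v_p − v_c1 = 2102 m/s.
= 2.102 km/s.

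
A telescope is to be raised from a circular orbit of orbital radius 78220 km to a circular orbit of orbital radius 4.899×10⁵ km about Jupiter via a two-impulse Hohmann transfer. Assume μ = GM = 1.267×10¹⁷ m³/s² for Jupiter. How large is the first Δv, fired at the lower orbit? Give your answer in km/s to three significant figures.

Δv ≈ 12.6 km/s

r₁ = 78220 km = 7.822×10⁷ m.
r₂ = 4.899×10⁵ km = 4.899×10⁸ m.
Transfer ellipse a_t = (r₁ + r₂)/2 = 2.841×10⁸ m.
At r₁: circular v_c1 = √(μ/r₁) = 40250 m/s; transfer-perijove v_p = √[μ(2/r₁ − 1/a_t)] = 52850 m/s.
Δv₁ = v_p − v_c1 = 12610 m/s.
= 12.61 km/s.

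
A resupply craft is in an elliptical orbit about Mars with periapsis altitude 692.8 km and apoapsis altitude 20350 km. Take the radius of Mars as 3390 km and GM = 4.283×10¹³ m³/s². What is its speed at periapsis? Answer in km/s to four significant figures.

v ≈ 4.231 km/s

r_p = 3390 + 692.8 = 4082.8 km = 4.0828×10⁶ m.
r_a = 3390 + 20350 = 23740 km = 2.3740×10⁷ m.
Semi-major axis a = (r_p + r_a)/2 = 13911 km = 1.391×10⁷ m.
Vis-viva: v² = μ(2/r − 1/a) = 4.283×10¹³ × (4.899×10⁻⁷ − 7.188×10⁻⁸) = 1.790×10⁷ m²/s².
v = 4231 m/s = 4.231 km/s.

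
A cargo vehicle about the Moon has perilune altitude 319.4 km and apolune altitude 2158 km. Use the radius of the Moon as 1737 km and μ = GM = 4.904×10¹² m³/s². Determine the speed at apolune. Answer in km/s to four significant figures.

r_p = 1737 + 319.4 = 2056.4 km = 2.0564×10⁶ m.
r_a = 1737 + 2158 = 3895.0 km = 3.8950×10⁶ m.
Semi-major axis a = (r_p + r_a)/2 = 2975.7 km = 2.976×10⁶ m.
Vis-viva: v² = μ(2/r − 1/a) = 4.904×10¹² × (5.135×10⁻⁷ − 3.361×10⁻⁷) = 8.701×10⁵ m²/s².
v = 932.8 m/s = 0.9328 km/s.

v ≈ 0.9328 km/s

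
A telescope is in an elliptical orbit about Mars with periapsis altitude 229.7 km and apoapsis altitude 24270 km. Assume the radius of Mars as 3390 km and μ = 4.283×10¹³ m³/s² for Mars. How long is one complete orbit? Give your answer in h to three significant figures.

r_p = 3390 + 229.7 = 3619.7 km = 3.6197×10⁶ m.
r_a = 3390 + 24270 = 27660 km = 2.7660×10⁷ m.
Semi-major axis a = (r_p + r_a)/2 = (3619.7 + 27660)/2 = 15640 km = 1.564×10⁷ m.
By Kepler's third law T = 2π√(a³/μ) = 2π × 9.451×10³ = 5.938×10⁴ s.
= 16.49 h.

T ≈ 16.5 h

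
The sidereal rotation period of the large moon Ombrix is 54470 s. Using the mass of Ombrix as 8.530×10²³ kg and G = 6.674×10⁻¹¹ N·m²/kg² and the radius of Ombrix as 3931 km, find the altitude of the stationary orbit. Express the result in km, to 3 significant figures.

μ = GM = 6.674×10⁻¹¹ × 8.530×10²³ = 5.693×10¹³ m³/s².
A synchronous orbit has period T, so by Kepler's third law a = (μT²/4π²)^(1/3).
μT²/4π² = 5.693×10¹³ × (5.447×10⁴)² / 39.48 = 4.278×10²¹ m³.
a = 1.623×10⁷ m = 16234 km.
Altitude h = a − R = 16234 − 3931 = 12303 km.

h_sync ≈ 12300 km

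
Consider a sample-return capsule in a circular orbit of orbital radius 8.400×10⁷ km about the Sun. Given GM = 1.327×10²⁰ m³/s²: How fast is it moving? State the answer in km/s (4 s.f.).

r = 8.400×10⁷ km = 8.400×10¹⁰ m.
For a circular orbit v = √(μ/r) = √(1.327×10²⁰ / 8.400×10¹⁰) = √(1.580×10⁹) = 39750 m/s.
That is 39.75 km/s.

v ≈ 39.75 km/s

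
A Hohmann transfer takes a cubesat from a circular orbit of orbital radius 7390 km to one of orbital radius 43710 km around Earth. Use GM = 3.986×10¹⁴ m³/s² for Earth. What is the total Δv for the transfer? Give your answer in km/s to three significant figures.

r₁ = 7390 km = 7.390×10⁶ m.
r₂ = 43710 km = 4.371×10⁷ m.
Transfer ellipse a_t = (r₁ + r₂)/2 = 2.555×10⁷ m.
At r₁: circular v_c1 = √(μ/r₁) = 7344 m/s; transfer-perigee v_p = √[μ(2/r₁ − 1/a_t)] = 9606 m/s.
Δv₁ = v_p − v_c1 = 2262 m/s.
At r₂: circular v_c2 = √(μ/r₂) = 3020 m/s; transfer-apogee v_a = √[μ(2/r₂ − 1/a_t)] = 1624 m/s.
Δv₂ = v_c2 − v_a = 1396 m/s.
Total Δv = Δv₁ + Δv₂ = 3657 m/s = 3.657 km/s.

Δv_total ≈ 3.66 km/s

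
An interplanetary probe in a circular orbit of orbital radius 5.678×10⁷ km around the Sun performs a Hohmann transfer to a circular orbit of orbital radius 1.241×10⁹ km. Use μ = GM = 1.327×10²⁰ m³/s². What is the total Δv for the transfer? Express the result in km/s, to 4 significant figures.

r₁ = 5.678×10⁷ km = 5.678×10¹⁰ m.
r₂ = 1.241×10⁹ km = 1.241×10¹² m.
Transfer ellipse a_t = (r₁ + r₂)/2 = 6.489×10¹¹ m.
At r₁: circular v_c1 = √(μ/r₁) = 48340 m/s; transfer-perihelion v_p = √[μ(2/r₁ − 1/a_t)] = 66860 m/s.
Δv₁ = v_p − v_c1 = 18510 m/s.
At r₂: circular v_c2 = √(μ/r₂) = 10340 m/s; transfer-aphelion v_a = √[μ(2/r₂ − 1/a_t)] = 3059 m/s.
Δv₂ = v_c2 − v_a = 7282 m/s.
Total Δv = Δv₁ + Δv₂ = 25790 m/s = 25.79 km/s.

Δv_total ≈ 25.79 km/s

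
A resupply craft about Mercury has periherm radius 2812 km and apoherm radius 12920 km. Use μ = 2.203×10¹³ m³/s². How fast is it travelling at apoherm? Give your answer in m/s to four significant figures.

v ≈ 780.7 m/s

Semi-major axis a = (r_p + r_a)/2 = 7866.0 km = 7.866×10⁶ m.
Vis-viva: v² = μ(2/r − 1/a) = 2.203×10¹³ × (1.548×10⁻⁷ − 1.271×10⁻⁷) = 6.096×10⁵ m²/s².
v = 780.7 m/s.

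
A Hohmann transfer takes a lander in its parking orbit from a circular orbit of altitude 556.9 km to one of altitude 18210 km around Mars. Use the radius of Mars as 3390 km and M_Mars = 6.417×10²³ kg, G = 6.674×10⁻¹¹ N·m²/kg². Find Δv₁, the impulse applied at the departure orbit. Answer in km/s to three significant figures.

μ = GM = 6.674×10⁻¹¹ × 6.417×10²³ = 4.283×10¹³ m³/s².
r₁ = 3390 + 556.9 = 3946.9 km = 3.9469×10⁶ m.
r₂ = 3390 + 18210 = 21600 km = 2.1600×10⁷ m.
Transfer ellipse a_t = (r₁ + r₂)/2 = 1.277×10⁷ m.
At r₁: circular v_c1 = √(μ/r₁) = 3294 m/s; transfer-periapsis v_p = √[μ(2/r₁ − 1/a_t)] = 4284 m/s.
Δv₁ = v_p − v_c1 = 989.5 m/s.
= 0.9895 km/s.

Δv ≈ 0.989 km/s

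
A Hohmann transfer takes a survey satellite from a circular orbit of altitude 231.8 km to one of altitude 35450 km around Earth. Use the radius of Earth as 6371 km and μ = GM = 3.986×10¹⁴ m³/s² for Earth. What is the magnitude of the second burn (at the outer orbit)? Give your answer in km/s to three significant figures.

Δv ≈ 1.48 km/s

r₁ = 6371 + 231.8 = 6602.8 km = 6.6028×10⁶ m.
r₂ = 6371 + 35450 = 41821 km = 4.1821×10⁷ m.
Transfer ellipse a_t = (r₁ + r₂)/2 = 2.421×10⁷ m.
At r₁: circular v_c1 = √(μ/r₁) = 7770 m/s; transfer-perigee v_p = √[μ(2/r₁ − 1/a_t)] = 10210 m/s.
At r₂: circular v_c2 = √(μ/r₂) = 3087 m/s; transfer-apogee v_a = √[μ(2/r₂ − 1/a_t)] = 1612 m/s.
Δv₂ = v_c2 − v_a = 1475 m/s.
= 1.475 km/s.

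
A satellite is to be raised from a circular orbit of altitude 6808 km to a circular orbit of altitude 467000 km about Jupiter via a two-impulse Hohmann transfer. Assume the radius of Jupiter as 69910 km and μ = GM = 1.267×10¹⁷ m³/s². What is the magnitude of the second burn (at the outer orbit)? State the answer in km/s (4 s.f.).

Δv ≈ 7.680 km/s

r₁ = 69910 + 6808 = 76718 km = 7.6718×10⁷ m.
r₂ = 69910 + 467000 = 536910 km = 5.3691×10⁸ m.
Transfer ellipse a_t = (r₁ + r₂)/2 = 3.068×10⁸ m.
At r₁: circular v_c1 = √(μ/r₁) = 40640 m/s; transfer-perijove v_p = √[μ(2/r₁ − 1/a_t)] = 53760 m/s.
At r₂: circular v_c2 = √(μ/r₂) = 15360 m/s; transfer-apojove v_a = √[μ(2/r₂ − 1/a_t)] = 7682 m/s.
Δv₂ = v_c2 − v_a = 7680 m/s.
= 7.680 km/s.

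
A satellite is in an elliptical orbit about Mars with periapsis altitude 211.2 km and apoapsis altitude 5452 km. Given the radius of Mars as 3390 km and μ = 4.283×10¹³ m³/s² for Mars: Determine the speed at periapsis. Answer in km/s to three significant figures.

v ≈ 4.11 km/s

r_p = 3390 + 211.2 = 3601.2 km = 3.6012×10⁶ m.
r_a = 3390 + 5452 = 8842.0 km = 8.8420×10⁶ m.
Semi-major axis a = (r_p + r_a)/2 = 6221.6 km = 6.222×10⁶ m.
Vis-viva: v² = μ(2/r − 1/a) = 4.283×10¹³ × (5.554×10⁻⁷ − 1.607×10⁻⁷) = 1.690×10⁷ m²/s².
v = 4111 m/s = 4.111 km/s.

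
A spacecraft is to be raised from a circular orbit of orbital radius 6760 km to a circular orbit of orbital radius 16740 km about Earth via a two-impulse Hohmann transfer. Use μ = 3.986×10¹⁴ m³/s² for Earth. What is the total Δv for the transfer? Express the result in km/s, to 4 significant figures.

r₁ = 6760 km = 6.760×10⁶ m.
r₂ = 16740 km = 1.674×10⁷ m.
Transfer ellipse a_t = (r₁ + r₂)/2 = 1.175×10⁷ m.
At r₁: circular v_c1 = √(μ/r₁) = 7679 m/s; transfer-perigee v_p = √[μ(2/r₁ − 1/a_t)] = 9165 m/s.
Δv₁ = v_p − v_c1 = 1487 m/s.
At r₂: circular v_c2 = √(μ/r₂) = 4880 m/s; transfer-apogee v_a = √[μ(2/r₂ − 1/a_t)] = 3701 m/s.
Δv₂ = v_c2 − v_a = 1178 m/s.
Total Δv = Δv₁ + Δv₂ = 2665 m/s = 2.665 km/s.

Δv_total ≈ 2.665 km/s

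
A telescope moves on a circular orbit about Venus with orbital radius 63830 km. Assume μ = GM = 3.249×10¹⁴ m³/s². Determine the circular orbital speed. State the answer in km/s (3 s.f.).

v ≈ 2.26 km/s

r = 63830 km = 6.383×10⁷ m.
For a circular orbit v = √(μ/r) = √(3.249×10¹⁴ / 6.383×10⁷) = √(5.090×10⁶) = 2256 m/s.
That is 2.256 km/s.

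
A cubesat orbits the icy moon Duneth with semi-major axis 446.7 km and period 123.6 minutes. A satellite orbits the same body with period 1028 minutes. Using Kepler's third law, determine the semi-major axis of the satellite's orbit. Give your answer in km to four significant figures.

Kepler's third law: a³ ∝ T², so a₂ = a₁ (T₂/T₁)^(2/3).
T₂/T₁ = 8.317, (T₂/T₁)^(2/3) = 4.105.
a₂ = 446.7 × 4.105 = 1834 km.

a₂ ≈ 1834 km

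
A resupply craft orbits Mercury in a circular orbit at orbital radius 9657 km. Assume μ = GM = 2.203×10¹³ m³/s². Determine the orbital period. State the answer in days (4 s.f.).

r = 9657 km = 9.657×10⁶ m.
Kepler's third law: T = 2π√(r³/μ) = 2π√((9.657×10⁶)³ / 2.203×10¹³).
r³/μ = 4.088×10⁷ s², so T = 2π × 6.394×10³ = 4.017×10⁴ s.
Converting: 4.017×10⁴ s ÷ 86400 = 0.465 days.

T ≈ 0.465 days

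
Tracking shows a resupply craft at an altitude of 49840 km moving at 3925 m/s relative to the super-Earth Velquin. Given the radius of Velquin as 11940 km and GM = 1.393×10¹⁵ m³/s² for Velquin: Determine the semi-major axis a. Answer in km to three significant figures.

r = 11940 + 49840 = 61780 km = 6.178×10⁷ m.
Vis-viva rearranged: 1/a = 2/r − v²/μ = 3.237×10⁻⁸ − 1.106×10⁻⁸ = 2.131×10⁻⁸ m⁻¹.
a = 4.692×10⁷ m = 46918 km.

a ≈ 46900 km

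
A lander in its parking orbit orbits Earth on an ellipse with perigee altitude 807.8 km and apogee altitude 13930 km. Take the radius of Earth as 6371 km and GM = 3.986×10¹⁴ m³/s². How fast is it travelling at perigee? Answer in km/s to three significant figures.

r_p = 6371 + 807.8 = 7178.8 km = 7.1788×10⁶ m.
r_a = 6371 + 13930 = 20301 km = 2.0301×10⁷ m.
Semi-major axis a = (r_p + r_a)/2 = 13740 km = 1.374×10⁷ m.
Vis-viva: v² = μ(2/r − 1/a) = 3.986×10¹⁴ × (2.786×10⁻⁷ − 7.278×10⁻⁸) = 8.204×10⁷ m²/s².
v = 9058 m/s = 9.058 km/s.

v ≈ 9.06 km/s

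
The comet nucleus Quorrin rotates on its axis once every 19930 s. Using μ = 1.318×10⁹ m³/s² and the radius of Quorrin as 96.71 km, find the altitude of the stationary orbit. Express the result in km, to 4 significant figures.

A synchronous orbit has period T, so by Kepler's third law a = (μT²/4π²)^(1/3).
μT²/4π² = 1.318×10⁹ × (1.993×10⁴)² / 39.48 = 1.326×10¹⁶ m³.
a = 2.367×10⁵ m = 236.70 km.
Altitude h = a − R = 236.70 − 96.71 = 139.99 km.

h_sync ≈ 140.0 km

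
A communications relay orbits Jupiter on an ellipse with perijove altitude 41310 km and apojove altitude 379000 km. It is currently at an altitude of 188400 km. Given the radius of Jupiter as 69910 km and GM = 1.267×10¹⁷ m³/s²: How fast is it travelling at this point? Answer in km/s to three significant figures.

v ≈ 23.0 km/s

r_p = 69910 + 41310 = 111220 km = 1.1122×10⁸ m.
r_a = 69910 + 379000 = 448910 km = 4.4891×10⁸ m.
r = 69910 + 188400 = 2.5831×10⁵ km = 2.583×10⁸ m.
Semi-major axis a = (r_p + r_a)/2 = 2.8006×10⁵ km = 2.801×10⁸ m.
Vis-viva: v² = μ(2/r − 1/a) = 1.267×10¹⁷ × (7.743×10⁻⁹ − 3.571×10⁻⁹) = 5.286×10⁸ m²/s².
v = 22990 m/s = 22.99 km/s.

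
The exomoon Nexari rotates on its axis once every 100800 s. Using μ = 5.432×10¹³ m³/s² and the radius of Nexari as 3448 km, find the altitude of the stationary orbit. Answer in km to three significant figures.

h_sync ≈ 20600 km

A synchronous orbit has period T, so by Kepler's third law a = (μT²/4π²)^(1/3).
μT²/4π² = 5.432×10¹³ × (1.008×10⁵)² / 39.48 = 1.398×10²² m³.
a = 2.409×10⁷ m = 24090 km.
Altitude h = a − R = 24090 − 3448 = 20642 km.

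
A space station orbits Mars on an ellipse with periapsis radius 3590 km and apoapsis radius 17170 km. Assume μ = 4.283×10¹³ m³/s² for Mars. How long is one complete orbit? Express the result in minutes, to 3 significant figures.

T ≈ 535 minutes

Semi-major axis a = (r_p + r_a)/2 = (3590.0 + 17170)/2 = 10380 km = 1.038×10⁷ m.
By Kepler's third law T = 2π√(a³/μ) = 2π × 5.110×10³ = 3.211×10⁴ s.
= 535.1 minutes.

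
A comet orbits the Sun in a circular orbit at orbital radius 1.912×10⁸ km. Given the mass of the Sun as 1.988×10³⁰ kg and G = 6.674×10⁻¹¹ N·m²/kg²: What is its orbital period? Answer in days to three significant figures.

T ≈ 528 days

μ = GM = 6.674×10⁻¹¹ × 1.988×10³⁰ = 1.327×10²⁰ m³/s².
r = 1.912×10⁸ km = 1.912×10¹¹ m.
Kepler's third law: T = 2π√(r³/μ) = 2π√((1.912×10¹¹)³ / 1.327×10²⁰).
r³/μ = 5.268×10¹³ s², so T = 2π × 7.258×10⁶ = 4.560×10⁷ s.
Converting: 4.560×10⁷ s ÷ 86400 = 527.8 days.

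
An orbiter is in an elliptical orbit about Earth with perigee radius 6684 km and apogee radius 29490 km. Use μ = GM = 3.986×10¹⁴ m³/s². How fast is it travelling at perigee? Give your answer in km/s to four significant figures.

Semi-major axis a = (r_p + r_a)/2 = 18087 km = 1.809×10⁷ m.
Vis-viva: v² = μ(2/r − 1/a) = 3.986×10¹⁴ × (2.992×10⁻⁷ − 5.529×10⁻⁸) = 9.723×10⁷ m²/s².
v = 9861 m/s = 9.861 km/s.

v ≈ 9.861 km/s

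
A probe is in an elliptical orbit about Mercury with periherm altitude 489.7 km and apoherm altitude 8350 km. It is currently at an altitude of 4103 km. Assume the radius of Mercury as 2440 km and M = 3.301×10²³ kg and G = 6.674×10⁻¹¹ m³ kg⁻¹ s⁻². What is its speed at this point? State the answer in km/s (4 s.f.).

μ = GM = 6.674×10⁻¹¹ × 3.301×10²³ = 2.203×10¹³ m³/s².
r_p = 2440 + 489.7 = 2929.7 km = 2.9297×10⁶ m.
r_a = 2440 + 8350 = 10790 km = 1.0790×10⁷ m.
r = 2440 + 4103 = 6543.0 km = 6.543×10⁶ m.
Semi-major axis a = (r_p + r_a)/2 = 6859.9 km = 6.860×10⁶ m.
Vis-viva: v² = μ(2/r − 1/a) = 2.203×10¹³ × (3.057×10⁻⁷ − 1.458×10⁻⁷) = 3.523×10⁶ m²/s².
v = 1877 m/s = 1.877 km/s.

v ≈ 1.877 km/s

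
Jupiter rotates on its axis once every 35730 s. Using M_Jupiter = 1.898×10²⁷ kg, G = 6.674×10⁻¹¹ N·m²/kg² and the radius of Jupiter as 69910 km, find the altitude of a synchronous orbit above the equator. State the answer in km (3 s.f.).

μ = GM = 6.674×10⁻¹¹ × 1.898×10²⁷ = 1.267×10¹⁷ m³/s².
A synchronous orbit has period T, so by Kepler's third law a = (μT²/4π²)^(1/3).
μT²/4π² = 1.267×10¹⁷ × (3.573×10⁴)² / 39.48 = 4.096×10²⁴ m³.
a = 1.600×10⁸ m = 1.6000×10⁵ km.
Altitude h = a − R = 1.6000×10⁵ − 69910 = 90094 km.

h_sync ≈ 90100 km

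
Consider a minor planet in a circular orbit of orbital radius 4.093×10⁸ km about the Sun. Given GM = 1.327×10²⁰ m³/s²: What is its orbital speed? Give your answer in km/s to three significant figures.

r = 4.093×10⁸ km = 4.093×10¹¹ m.
For a circular orbit v = √(μ/r) = √(1.327×10²⁰ / 4.093×10¹¹) = √(3.242×10⁸) = 18010 m/s.
That is 18.01 km/s.

v ≈ 18.0 km/s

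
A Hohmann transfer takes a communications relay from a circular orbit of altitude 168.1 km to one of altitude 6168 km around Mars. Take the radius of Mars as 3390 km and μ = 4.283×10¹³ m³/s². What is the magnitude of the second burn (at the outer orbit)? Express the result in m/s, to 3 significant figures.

Δv ≈ 558 m/s

r₁ = 3390 + 168.1 = 3558.1 km = 3.5581×10⁶ m.
r₂ = 3390 + 6168 = 9558.0 km = 9.5580×10⁶ m.
Transfer ellipse a_t = (r₁ + r₂)/2 = 6.558×10⁶ m.
At r₁: circular v_c1 = √(μ/r₁) = 3469 m/s; transfer-periapsis v_p = √[μ(2/r₁ − 1/a_t)] = 4189 m/s.
At r₂: circular v_c2 = √(μ/r₂) = 2117 m/s; transfer-apoapsis v_a = √[μ(2/r₂ − 1/a_t)] = 1559 m/s.
Δv₂ = v_c2 − v_a = 557.6 m/s.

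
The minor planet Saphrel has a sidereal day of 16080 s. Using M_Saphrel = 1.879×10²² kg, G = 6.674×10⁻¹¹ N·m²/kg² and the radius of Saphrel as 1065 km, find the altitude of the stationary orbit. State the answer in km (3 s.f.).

h_sync ≈ 953 km

μ = GM = 6.674×10⁻¹¹ × 1.879×10²² = 1.254×10¹² m³/s².
A synchronous orbit has period T, so by Kepler's third law a = (μT²/4π²)^(1/3).
μT²/4π² = 1.254×10¹² × (1.608×10⁴)² / 39.48 = 8.213×10¹⁸ m³.
a = 2.018×10⁶ m = 2017.6 km.
Altitude h = a − R = 2017.6 − 1065 = 952.63 km.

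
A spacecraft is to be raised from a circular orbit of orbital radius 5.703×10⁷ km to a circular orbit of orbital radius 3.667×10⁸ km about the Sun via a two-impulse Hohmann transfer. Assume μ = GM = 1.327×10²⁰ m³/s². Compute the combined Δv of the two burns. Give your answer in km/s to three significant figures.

r₁ = 5.703×10⁷ km = 5.703×10¹⁰ m.
r₂ = 3.667×10⁸ km = 3.667×10¹¹ m.
Transfer ellipse a_t = (r₁ + r₂)/2 = 2.119×10¹¹ m.
At r₁: circular v_c1 = √(μ/r₁) = 48240 m/s; transfer-perihelion v_p = √[μ(2/r₁ − 1/a_t)] = 63460 m/s.
Δv₁ = v_p − v_c1 = 15220 m/s.
At r₂: circular v_c2 = √(μ/r₂) = 19020 m/s; transfer-aphelion v_a = √[μ(2/r₂ − 1/a_t)] = 9870 m/s.
Δv₂ = v_c2 − v_a = 9153 m/s.
Total Δv = Δv₁ + Δv₂ = 24380 m/s = 24.38 km/s.

Δv_total ≈ 24.4 km/s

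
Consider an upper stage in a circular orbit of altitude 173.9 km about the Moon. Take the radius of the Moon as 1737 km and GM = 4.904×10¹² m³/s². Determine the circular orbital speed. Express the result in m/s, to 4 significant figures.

r = 1737 + 173.9 = 1910.9 km = 1.9109×10⁶ m.
For a circular orbit v = √(μ/r) = √(4.904×10¹² / 1.911×10⁶) = √(2.566×10⁶) = 1602 m/s.

v ≈ 1602 m/s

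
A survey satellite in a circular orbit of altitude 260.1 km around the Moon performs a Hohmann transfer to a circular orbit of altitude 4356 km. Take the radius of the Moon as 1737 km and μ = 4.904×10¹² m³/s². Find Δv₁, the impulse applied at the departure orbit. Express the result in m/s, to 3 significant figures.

Δv ≈ 356 m/s

r₁ = 1737 + 260.1 = 1997.1 km = 1.9971×10⁶ m.
r₂ = 1737 + 4356 = 6093.0 km = 6.0930×10⁶ m.
Transfer ellipse a_t = (r₁ + r₂)/2 = 4.045×10⁶ m.
At r₁: circular v_c1 = √(μ/r₁) = 1567 m/s; transfer-perilune v_p = √[μ(2/r₁ − 1/a_t)] = 1923 m/s.
Δv₁ = v_p − v_c1 = 356.2 m/s.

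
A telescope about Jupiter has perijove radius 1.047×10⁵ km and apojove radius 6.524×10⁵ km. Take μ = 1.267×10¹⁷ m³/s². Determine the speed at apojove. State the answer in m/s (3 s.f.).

Semi-major axis a = (r_p + r_a)/2 = 3.7855×10⁵ km = 3.786×10⁸ m.
Vis-viva: v² = μ(2/r − 1/a) = 1.267×10¹⁷ × (3.066×10⁻⁹ − 2.642×10⁻⁹) = 5.371×10⁷ m²/s².
v = 7329 m/s.

v ≈ 7330 m/s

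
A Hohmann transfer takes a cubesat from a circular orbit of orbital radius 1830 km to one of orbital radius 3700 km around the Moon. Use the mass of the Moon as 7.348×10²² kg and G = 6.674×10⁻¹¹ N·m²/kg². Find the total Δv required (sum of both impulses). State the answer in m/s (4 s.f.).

Δv_total ≈ 471.3 m/s

μ = GM = 6.674×10⁻¹¹ × 7.348×10²² = 4.904×10¹² m³/s².
r₁ = 1830 km = 1.830×10⁶ m.
r₂ = 3700 km = 3.700×10⁶ m.
Transfer ellipse a_t = (r₁ + r₂)/2 = 2.765×10⁶ m.
At r₁: circular v_c1 = √(μ/r₁) = 1637 m/s; transfer-perilune v_p = √[μ(2/r₁ − 1/a_t)] = 1894 m/s.
Δv₁ = v_p − v_c1 = 256.7 m/s.
At r₂: circular v_c2 = √(μ/r₂) = 1151 m/s; transfer-apolune v_a = √[μ(2/r₂ − 1/a_t)] = 936.6 m/s.
Δv₂ = v_c2 − v_a = 214.7 m/s.
Total Δv = Δv₁ + Δv₂ = 471.3 m/s.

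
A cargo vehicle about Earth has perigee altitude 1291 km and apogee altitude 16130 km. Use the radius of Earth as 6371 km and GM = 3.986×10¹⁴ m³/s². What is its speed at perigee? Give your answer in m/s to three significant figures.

v ≈ 8810 m/s

r_p = 6371 + 1291 = 7662.0 km = 7.6620×10⁶ m.
r_a = 6371 + 16130 = 22501 km = 2.2501×10⁷ m.
Semi-major axis a = (r_p + r_a)/2 = 15082 km = 1.508×10⁷ m.
Vis-viva: v² = μ(2/r − 1/a) = 3.986×10¹⁴ × (2.610×10⁻⁷ − 6.631×10⁻⁸) = 7.762×10⁷ m²/s².
v = 8810 m/s.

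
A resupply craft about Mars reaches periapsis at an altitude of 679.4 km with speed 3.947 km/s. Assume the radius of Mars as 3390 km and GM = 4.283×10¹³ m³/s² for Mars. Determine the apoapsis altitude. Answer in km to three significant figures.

apoapsis altitude ≈ 8200 km

r_p = 3390 + 679.4 = 4069.4 km = 4.069×10⁶ m.
Specific energy ε = v²/2 − μ/r = -2.735×10⁶ J/kg, so a = −μ/(2ε) = 7.829×10⁶ m.
The apsides satisfy r_p + r_a = 2a, so the apoapsis radius is 2a − r_p = 1.159×10⁷ m = 11588 km.
Apoapsis altitude = 11588 − 3390 = 8197.8 km.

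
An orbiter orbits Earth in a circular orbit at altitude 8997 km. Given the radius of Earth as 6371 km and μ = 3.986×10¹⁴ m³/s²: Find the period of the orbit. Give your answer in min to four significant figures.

T ≈ 316.0 min

r = 6371 + 8997 = 15368 km = 1.5368×10⁷ m.
Kepler's third law: T = 2π√(r³/μ) = 2π√((1.537×10⁷)³ / 3.986×10¹⁴).
r³/μ = 9.106×10⁶ s², so T = 2π × 3.018×10³ = 1.896×10⁴ s.
Converting: 1.896×10⁴ s ÷ 60.00 = 316.0 min.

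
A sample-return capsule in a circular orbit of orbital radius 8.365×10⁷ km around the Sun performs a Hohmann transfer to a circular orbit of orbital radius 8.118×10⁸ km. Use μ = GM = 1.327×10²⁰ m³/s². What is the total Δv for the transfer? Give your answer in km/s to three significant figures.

Δv_total ≈ 21.1 km/s

r₁ = 8.365×10⁷ km = 8.365×10¹⁰ m.
r₂ = 8.118×10⁸ km = 8.118×10¹¹ m.
Transfer ellipse a_t = (r₁ + r₂)/2 = 4.477×10¹¹ m.
At r₁: circular v_c1 = √(μ/r₁) = 39830 m/s; transfer-perihelion v_p = √[μ(2/r₁ − 1/a_t)] = 53630 m/s.
Δv₁ = v_p − v_c1 = 13800 m/s.
At r₂: circular v_c2 = √(μ/r₂) = 12790 m/s; transfer-aphelion v_a = √[μ(2/r₂ − 1/a_t)] = 5526 m/s.
Δv₂ = v_c2 − v_a = 7259 m/s.
Total Δv = Δv₁ + Δv₂ = 21060 m/s = 21.06 km/s.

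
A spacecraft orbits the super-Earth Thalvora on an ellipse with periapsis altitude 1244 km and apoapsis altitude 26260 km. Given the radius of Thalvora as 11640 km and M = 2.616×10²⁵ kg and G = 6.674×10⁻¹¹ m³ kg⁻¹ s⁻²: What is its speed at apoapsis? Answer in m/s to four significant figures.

v ≈ 4835 m/s

μ = GM = 6.674×10⁻¹¹ × 2.616×10²⁵ = 1.746×10¹⁵ m³/s².
r_p = 11640 + 1244 = 12884 km = 1.2884×10⁷ m.
r_a = 11640 + 26260 = 37900 km = 3.7900×10⁷ m.
Semi-major axis a = (r_p + r_a)/2 = 25392 km = 2.539×10⁷ m.
Vis-viva: v² = μ(2/r − 1/a) = 1.746×10¹⁵ × (5.277×10⁻⁸ − 3.938×10⁻⁸) = 2.337×10⁷ m²/s².
v = 4835 m/s.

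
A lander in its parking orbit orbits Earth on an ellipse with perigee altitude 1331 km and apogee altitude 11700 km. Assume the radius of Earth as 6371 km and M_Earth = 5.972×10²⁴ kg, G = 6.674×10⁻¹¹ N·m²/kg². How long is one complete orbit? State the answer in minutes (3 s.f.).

T ≈ 243 minutes

μ = GM = 6.674×10⁻¹¹ × 5.972×10²⁴ = 3.986×10¹⁴ m³/s².
r_p = 6371 + 1331 = 7702.0 km = 7.7020×10⁶ m.
r_a = 6371 + 11700 = 18071 km = 1.8071×10⁷ m.
Semi-major axis a = (r_p + r_a)/2 = (7702.0 + 18071)/2 = 12886 km = 1.289×10⁷ m.
By Kepler's third law T = 2π√(a³/μ) = 2π × 2.317×10³ = 1.456×10⁴ s.
= 242.6 minutes.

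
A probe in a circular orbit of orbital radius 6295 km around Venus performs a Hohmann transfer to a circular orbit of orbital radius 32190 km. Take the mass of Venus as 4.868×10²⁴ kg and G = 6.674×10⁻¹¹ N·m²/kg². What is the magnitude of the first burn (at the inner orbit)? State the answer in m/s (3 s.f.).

μ = GM = 6.674×10⁻¹¹ × 4.868×10²⁴ = 3.249×10¹⁴ m³/s².
r₁ = 6295 km = 6.295×10⁶ m.
r₂ = 32190 km = 3.219×10⁷ m.
Transfer ellipse a_t = (r₁ + r₂)/2 = 1.924×10⁷ m.
At r₁: circular v_c1 = √(μ/r₁) = 7184 m/s; transfer-periapsis v_p = √[μ(2/r₁ − 1/a_t)] = 9292 m/s.
Δv₁ = v_p − v_c1 = 2108 m/s.

Δv ≈ 2110 m/s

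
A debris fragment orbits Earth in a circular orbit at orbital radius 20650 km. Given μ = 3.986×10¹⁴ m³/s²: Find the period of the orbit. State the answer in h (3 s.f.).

r = 20650 km = 2.065×10⁷ m.
Kepler's third law: T = 2π√(r³/μ) = 2π√((2.065×10⁷)³ / 3.986×10¹⁴).
r³/μ = 2.209×10⁷ s², so T = 2π × 4.700×10³ = 2.953×10⁴ s.
Converting: 2.953×10⁴ s ÷ 3600 = 8.203 h.

T ≈ 8.20 h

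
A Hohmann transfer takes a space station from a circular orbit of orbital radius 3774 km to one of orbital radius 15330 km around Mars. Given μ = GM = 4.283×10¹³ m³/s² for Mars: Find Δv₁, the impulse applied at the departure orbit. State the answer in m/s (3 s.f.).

r₁ = 3774 km = 3.774×10⁶ m.
r₂ = 15330 km = 1.533×10⁷ m.
Transfer ellipse a_t = (r₁ + r₂)/2 = 9.552×10⁶ m.
At r₁: circular v_c1 = √(μ/r₁) = 3369 m/s; transfer-periapsis v_p = √[μ(2/r₁ − 1/a_t)] = 4268 m/s.
Δv₁ = v_p − v_c1 = 898.9 m/s.

Δv ≈ 899 m/s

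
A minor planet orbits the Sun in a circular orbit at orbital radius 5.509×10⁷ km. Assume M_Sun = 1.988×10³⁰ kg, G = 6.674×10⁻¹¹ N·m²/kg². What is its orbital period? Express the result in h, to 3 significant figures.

T ≈ 1960 h

μ = GM = 6.674×10⁻¹¹ × 1.988×10³⁰ = 1.327×10²⁰ m³/s².
r = 5.509×10⁷ km = 5.509×10¹⁰ m.
Kepler's third law: T = 2π√(r³/μ) = 2π√((5.509×10¹⁰)³ / 1.327×10²⁰).
r³/μ = 1.260×10¹² s², so T = 2π × 1.123×10⁶ = 7.053×10⁶ s.
Converting: 7.053×10⁶ s ÷ 3600 = 1959 h.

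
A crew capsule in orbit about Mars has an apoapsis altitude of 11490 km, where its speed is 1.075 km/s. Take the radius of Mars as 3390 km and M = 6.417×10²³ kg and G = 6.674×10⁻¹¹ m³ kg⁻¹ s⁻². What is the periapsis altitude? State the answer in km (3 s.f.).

μ = GM = 6.674×10⁻¹¹ × 6.417×10²³ = 4.283×10¹³ m³/s².
r_a = 3390 + 11490 = 14880 km = 1.488×10⁷ m.
Specific energy ε = v²/2 − μ/r = -2.300×10⁶ J/kg, so a = −μ/(2ε) = 9.309×10⁶ m.
The apsides satisfy r_p + r_a = 2a, so the periapsis radius is 2a − r_a = 3.738×10⁶ m = 3737.6 km.
Periapsis altitude = 3737.6 − 3390 = 347.63 km.

periapsis altitude ≈ 348 km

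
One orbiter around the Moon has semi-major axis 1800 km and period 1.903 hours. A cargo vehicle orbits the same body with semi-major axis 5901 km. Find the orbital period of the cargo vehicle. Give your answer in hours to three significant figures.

Kepler's third law: T² ∝ a³, so T₂ = T₁ (a₂/a₁)^(3/2).
a₂/a₁ = 3.278, (a₂/a₁)^(3/2) = 5.936.
T₂ = 1.903 × 5.936 = 11.30 hours.

T₂ ≈ 11.3 hours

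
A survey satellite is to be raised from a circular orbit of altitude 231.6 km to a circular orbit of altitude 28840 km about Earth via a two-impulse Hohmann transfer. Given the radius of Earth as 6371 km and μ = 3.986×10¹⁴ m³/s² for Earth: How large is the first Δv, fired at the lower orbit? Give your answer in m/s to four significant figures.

Δv ≈ 2314 m/s

r₁ = 6371 + 231.6 = 6602.6 km = 6.6026×10⁶ m.
r₂ = 6371 + 28840 = 35211 km = 3.5211×10⁷ m.
Transfer ellipse a_t = (r₁ + r₂)/2 = 2.091×10⁷ m.
At r₁: circular v_c1 = √(μ/r₁) = 7770 m/s; transfer-perigee v_p = √[μ(2/r₁ − 1/a_t)] = 10080 m/s.
Δv₁ = v_p − v_c1 = 2314 m/s.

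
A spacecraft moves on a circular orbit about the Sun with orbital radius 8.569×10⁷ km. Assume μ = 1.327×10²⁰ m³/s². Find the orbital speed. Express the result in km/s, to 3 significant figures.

r = 8.569×10⁷ km = 8.569×10¹⁰ m.
For a circular orbit v = √(μ/r) = √(1.327×10²⁰ / 8.569×10¹⁰) = √(1.549×10⁹) = 39350 m/s.
That is 39.35 km/s.

v ≈ 39.4 km/s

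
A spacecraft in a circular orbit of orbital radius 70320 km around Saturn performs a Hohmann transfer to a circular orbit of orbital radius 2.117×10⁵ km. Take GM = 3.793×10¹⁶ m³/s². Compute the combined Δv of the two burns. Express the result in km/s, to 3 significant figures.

r₁ = 70320 km = 7.032×10⁷ m.
r₂ = 2.117×10⁵ km = 2.117×10⁸ m.
Transfer ellipse a_t = (r₁ + r₂)/2 = 1.410×10⁸ m.
At r₁: circular v_c1 = √(μ/r₁) = 23220 m/s; transfer-perikrone v_p = √[μ(2/r₁ − 1/a_t)] = 28460 m/s.
Δv₁ = v_p − v_c1 = 5232 m/s.
At r₂: circular v_c2 = √(μ/r₂) = 13390 m/s; transfer-apokrone v_a = √[μ(2/r₂ − 1/a_t)] = 9452 m/s.
Δv₂ = v_c2 − v_a = 3933 m/s.
Total Δv = Δv₁ + Δv₂ = 9165 m/s = 9.165 km/s.

Δv_total ≈ 9.17 km/s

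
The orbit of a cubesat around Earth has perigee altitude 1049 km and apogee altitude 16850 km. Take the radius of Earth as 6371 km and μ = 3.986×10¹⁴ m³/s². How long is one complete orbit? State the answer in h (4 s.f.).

T ≈ 5.242 h

r_p = 6371 + 1049 = 7420.0 km = 7.4200×10⁶ m.
r_a = 6371 + 16850 = 23221 km = 2.3221×10⁷ m.
Semi-major axis a = (r_p + r_a)/2 = (7420.0 + 23221)/2 = 15320 km = 1.532×10⁷ m.
By Kepler's third law T = 2π√(a³/μ) = 2π × 3.004×10³ = 1.887×10⁴ s.
= 5.242 h.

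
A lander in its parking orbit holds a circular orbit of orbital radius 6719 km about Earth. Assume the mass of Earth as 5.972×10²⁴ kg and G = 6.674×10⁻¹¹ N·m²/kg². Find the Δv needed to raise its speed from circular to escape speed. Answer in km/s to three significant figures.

μ = GM = 6.674×10⁻¹¹ × 5.972×10²⁴ = 3.986×10¹⁴ m³/s².
r = 6719 km = 6.719×10⁶ m.
Circular speed v_c = √(μ/r) = 7702 m/s.
Escape speed v_esc = √(2μ/r) = √2 × v_c = 10890 m/s.
Δv = v_esc − v_c = 3190 m/s = 3.190 km/s.

Δv ≈ 3.19 km/s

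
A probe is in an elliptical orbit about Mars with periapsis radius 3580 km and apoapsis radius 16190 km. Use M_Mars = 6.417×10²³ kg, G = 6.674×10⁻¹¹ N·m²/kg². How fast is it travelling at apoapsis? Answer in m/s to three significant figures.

v ≈ 979 m/s

μ = GM = 6.674×10⁻¹¹ × 6.417×10²³ = 4.283×10¹³ m³/s².
Semi-major axis a = (r_p + r_a)/2 = 9885.0 km = 9.885×10⁶ m.
Vis-viva: v² = μ(2/r − 1/a) = 4.283×10¹³ × (1.235×10⁻⁷ − 1.012×10⁻⁷) = 9.580×10⁵ m²/s².
v = 978.8 m/s.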